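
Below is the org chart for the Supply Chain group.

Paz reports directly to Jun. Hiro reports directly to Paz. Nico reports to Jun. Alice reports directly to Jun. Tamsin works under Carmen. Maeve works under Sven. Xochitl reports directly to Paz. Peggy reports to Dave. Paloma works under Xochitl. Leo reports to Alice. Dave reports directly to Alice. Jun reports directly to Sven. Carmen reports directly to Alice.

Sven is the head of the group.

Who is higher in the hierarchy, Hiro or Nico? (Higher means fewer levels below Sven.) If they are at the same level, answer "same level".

Nico

Hiro is 3 levels below Sven; Nico is 2. Nico is higher.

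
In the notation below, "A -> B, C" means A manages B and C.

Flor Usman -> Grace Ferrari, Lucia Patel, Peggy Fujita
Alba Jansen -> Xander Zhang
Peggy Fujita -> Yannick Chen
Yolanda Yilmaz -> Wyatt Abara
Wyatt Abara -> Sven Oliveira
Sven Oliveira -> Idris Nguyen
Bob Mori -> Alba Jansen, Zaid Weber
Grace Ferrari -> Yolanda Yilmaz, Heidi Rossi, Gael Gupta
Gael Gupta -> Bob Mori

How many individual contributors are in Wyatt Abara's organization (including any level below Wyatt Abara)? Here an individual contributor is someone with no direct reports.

The only person in Wyatt Abara's organization with no one reporting to them is Idris Nguyen. That is 1.

1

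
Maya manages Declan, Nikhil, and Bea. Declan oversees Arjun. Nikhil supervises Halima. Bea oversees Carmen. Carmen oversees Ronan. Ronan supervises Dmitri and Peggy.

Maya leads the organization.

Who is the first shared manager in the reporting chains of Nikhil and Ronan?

Nikhil's chain of managers is Maya. Ronan's chain of managers is Carmen, Bea, Maya. The first manager that appears in both chains is Maya.

Maya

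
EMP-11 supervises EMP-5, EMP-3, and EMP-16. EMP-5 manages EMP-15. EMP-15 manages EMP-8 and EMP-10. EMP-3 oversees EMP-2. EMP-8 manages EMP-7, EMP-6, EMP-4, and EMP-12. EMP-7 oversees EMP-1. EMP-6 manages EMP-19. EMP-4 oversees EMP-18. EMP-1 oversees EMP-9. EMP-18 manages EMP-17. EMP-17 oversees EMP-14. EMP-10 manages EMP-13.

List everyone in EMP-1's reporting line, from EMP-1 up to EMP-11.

EMP-1 reports to EMP-7. EMP-7 reports to EMP-8. EMP-8 reports to EMP-15. EMP-15 reports to EMP-5. EMP-5 reports to EMP-11. EMP-11 is at the top.

EMP-1 -> EMP-7 -> EMP-8 -> EMP-15 -> EMP-5 -> EMP-11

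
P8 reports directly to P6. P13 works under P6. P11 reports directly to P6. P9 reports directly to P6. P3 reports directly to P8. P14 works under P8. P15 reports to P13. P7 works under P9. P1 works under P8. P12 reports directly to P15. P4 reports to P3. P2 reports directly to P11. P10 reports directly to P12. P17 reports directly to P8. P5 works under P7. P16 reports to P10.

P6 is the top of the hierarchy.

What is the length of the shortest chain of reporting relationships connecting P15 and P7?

4

P15 is 2 levels below P6, and P7 is 2 levels below P6 (their lowest common manager). The shortest path runs up from P15 to P6 and back down to P7: 2 + 2 = 4 links.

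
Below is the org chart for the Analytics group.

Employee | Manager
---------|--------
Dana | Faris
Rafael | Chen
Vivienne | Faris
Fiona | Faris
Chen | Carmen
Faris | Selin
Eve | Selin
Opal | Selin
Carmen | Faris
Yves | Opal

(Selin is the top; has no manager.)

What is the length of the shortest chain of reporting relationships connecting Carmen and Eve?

Carmen is 2 levels below Selin, and Eve is 1 level below Selin (their lowest common manager). The shortest path runs up from Carmen to Selin and back down to Eve: 2 + 1 = 3 links.

3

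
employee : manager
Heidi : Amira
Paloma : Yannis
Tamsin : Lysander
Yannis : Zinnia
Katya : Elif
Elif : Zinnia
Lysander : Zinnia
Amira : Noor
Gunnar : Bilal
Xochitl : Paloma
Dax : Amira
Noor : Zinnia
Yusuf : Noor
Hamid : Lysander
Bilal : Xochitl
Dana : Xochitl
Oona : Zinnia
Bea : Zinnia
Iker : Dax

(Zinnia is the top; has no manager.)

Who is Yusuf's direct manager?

Noor

Yusuf reports directly to Noor.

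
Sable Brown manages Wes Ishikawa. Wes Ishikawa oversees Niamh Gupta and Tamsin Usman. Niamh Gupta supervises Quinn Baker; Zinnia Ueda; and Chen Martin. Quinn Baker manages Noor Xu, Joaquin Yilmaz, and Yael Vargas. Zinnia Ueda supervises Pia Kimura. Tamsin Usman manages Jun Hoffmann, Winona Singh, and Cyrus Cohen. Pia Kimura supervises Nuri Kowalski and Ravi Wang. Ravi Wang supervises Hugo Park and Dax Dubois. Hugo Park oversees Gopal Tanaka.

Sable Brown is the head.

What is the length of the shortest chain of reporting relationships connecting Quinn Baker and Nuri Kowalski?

4

Quinn Baker is 1 level below Niamh Gupta, and Nuri Kowalski is 3 levels below Niamh Gupta (their lowest common manager). The shortest path runs up from Quinn Baker to Niamh Gupta and back down to Nuri Kowalski: 1 + 3 = 4 links.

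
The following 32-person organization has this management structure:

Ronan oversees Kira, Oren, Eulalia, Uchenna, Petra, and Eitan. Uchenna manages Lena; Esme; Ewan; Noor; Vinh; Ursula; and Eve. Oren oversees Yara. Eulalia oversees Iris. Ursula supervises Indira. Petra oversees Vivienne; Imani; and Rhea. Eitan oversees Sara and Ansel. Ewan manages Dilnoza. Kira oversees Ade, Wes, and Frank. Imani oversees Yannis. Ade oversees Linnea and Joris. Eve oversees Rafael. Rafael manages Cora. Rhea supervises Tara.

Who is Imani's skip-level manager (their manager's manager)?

Ronan

Imani reports to Petra, and Petra reports to Ronan. So Imani's skip-level manager is Ronan.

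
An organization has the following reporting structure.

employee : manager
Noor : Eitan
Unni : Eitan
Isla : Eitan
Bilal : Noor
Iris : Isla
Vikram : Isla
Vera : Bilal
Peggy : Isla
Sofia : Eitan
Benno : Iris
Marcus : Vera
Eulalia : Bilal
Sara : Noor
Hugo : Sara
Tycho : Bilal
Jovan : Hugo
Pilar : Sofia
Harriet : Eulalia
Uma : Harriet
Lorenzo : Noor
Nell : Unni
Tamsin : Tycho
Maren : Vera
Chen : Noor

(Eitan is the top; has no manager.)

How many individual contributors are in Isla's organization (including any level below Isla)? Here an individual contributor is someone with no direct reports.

The people in Isla's organization with no one reporting to them are Peggy, Vikram, Benno. That is 3.

3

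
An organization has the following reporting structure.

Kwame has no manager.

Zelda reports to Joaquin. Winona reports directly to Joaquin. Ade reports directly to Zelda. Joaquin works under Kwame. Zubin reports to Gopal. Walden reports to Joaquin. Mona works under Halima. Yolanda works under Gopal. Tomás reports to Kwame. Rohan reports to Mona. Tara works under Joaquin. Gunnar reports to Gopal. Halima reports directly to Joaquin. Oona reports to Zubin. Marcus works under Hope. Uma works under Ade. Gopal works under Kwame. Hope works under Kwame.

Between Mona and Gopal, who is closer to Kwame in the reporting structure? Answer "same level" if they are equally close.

Gopal

Mona is 3 levels below Kwame; Gopal is 1. Gopal is higher.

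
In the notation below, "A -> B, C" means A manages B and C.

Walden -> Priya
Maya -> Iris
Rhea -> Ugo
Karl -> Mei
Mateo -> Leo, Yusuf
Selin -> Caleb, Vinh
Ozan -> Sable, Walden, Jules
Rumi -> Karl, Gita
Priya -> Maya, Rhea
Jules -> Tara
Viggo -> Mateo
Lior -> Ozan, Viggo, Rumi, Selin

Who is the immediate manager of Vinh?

Vinh reports directly to Selin.

Selin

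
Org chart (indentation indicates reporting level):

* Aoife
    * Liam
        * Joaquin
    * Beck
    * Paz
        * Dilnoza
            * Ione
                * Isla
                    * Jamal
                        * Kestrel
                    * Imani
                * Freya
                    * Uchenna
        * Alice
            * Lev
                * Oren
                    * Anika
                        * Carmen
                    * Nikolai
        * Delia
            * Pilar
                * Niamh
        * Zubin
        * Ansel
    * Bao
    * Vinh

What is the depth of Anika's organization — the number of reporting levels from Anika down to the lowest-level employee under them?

1

The longest chain under Anika runs Anika → Carmen, which is 1 level below Anika.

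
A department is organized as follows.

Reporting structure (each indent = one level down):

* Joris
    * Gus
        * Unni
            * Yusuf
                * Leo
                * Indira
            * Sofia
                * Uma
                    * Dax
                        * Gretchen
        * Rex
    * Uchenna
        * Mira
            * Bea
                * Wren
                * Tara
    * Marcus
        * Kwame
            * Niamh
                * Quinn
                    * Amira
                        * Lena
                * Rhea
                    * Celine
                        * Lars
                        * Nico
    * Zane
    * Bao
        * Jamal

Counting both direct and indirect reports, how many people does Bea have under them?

2

Bea directly manages Wren, Tara. Wren has no reports. Tara has no reports. So Bea's organization is 2 direct reports plus everyone under them: 1 + 1 = 2.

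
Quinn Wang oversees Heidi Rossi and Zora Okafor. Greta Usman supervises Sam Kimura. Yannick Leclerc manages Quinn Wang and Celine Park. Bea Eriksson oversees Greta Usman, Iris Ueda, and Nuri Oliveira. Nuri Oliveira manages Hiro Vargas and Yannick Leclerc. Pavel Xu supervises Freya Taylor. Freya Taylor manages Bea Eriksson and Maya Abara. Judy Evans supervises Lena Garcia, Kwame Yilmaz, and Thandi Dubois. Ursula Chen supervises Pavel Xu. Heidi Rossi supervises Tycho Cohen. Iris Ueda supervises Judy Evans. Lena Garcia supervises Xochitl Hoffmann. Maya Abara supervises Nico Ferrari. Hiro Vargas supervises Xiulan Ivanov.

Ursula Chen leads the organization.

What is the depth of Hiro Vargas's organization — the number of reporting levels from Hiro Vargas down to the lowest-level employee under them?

The longest chain under Hiro Vargas runs Hiro Vargas → Xiulan Ivanov, which is 1 level below Hiro Vargas.

1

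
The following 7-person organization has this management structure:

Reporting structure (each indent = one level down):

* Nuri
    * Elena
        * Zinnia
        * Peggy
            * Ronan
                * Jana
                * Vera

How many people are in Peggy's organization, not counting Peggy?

Peggy directly manages Ronan. Under Ronan: Vera, Jana (2). That's 3 in total.

3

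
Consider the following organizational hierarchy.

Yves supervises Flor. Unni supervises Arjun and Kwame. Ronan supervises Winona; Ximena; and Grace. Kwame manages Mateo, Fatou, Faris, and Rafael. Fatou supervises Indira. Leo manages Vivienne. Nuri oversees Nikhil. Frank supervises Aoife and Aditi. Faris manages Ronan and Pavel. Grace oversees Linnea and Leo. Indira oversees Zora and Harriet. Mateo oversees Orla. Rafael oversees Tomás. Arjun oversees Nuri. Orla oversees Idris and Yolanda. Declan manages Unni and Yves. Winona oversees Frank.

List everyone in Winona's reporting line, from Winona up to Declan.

Winona reports to Ronan. Ronan reports to Faris. Faris reports to Kwame. Kwame reports to Unni. Unni reports to Declan. Declan is at the top.

Winona -> Ronan -> Faris -> Kwame -> Unni -> Declan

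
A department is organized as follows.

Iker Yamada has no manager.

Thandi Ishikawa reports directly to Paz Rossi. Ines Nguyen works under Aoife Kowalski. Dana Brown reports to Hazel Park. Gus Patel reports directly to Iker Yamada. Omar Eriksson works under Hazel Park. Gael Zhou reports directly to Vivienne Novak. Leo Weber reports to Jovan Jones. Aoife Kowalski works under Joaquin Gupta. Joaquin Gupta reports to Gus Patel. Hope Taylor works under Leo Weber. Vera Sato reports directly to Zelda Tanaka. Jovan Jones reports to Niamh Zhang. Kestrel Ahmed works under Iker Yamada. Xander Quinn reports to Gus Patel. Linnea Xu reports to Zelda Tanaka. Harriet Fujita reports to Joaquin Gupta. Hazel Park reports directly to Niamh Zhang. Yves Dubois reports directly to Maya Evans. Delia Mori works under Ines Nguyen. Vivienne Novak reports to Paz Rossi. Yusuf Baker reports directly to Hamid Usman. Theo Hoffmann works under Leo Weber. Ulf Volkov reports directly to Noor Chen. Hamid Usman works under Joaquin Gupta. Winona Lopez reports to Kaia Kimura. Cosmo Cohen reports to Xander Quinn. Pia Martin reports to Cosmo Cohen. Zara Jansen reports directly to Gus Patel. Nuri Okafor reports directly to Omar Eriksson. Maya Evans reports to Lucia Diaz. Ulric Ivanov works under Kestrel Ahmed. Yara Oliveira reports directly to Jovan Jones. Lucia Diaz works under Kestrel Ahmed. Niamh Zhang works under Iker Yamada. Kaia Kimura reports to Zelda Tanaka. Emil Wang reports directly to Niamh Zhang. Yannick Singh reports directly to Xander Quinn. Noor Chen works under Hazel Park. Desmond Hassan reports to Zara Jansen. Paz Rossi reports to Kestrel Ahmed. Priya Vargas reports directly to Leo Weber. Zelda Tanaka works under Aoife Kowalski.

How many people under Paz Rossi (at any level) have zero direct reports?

The people in Paz Rossi's organization with no one reporting to them are Thandi Ishikawa, Gael Zhou. That is 2.

2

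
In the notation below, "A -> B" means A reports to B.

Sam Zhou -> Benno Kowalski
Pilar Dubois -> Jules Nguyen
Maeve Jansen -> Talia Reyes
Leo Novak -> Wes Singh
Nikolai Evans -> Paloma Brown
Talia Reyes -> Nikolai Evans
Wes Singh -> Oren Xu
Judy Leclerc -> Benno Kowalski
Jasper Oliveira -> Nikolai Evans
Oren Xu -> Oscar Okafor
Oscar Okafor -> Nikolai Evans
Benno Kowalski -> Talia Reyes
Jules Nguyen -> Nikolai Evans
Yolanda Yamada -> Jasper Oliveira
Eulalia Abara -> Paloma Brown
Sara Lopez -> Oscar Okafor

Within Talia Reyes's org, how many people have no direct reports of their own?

3

The people in Talia Reyes's organization with no one reporting to them are Maeve Jansen, Judy Leclerc, Sam Zhou. That is 3.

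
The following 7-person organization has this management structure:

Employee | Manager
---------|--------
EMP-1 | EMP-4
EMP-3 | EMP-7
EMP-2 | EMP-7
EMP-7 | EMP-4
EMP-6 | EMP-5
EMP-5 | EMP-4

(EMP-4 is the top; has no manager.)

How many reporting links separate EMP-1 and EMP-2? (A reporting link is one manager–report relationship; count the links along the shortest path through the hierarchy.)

EMP-1 is 1 level below EMP-4, and EMP-2 is 2 levels below EMP-4 (their lowest common manager). The shortest path runs up from EMP-1 to EMP-4 and back down to EMP-2: 1 + 2 = 3 links.

3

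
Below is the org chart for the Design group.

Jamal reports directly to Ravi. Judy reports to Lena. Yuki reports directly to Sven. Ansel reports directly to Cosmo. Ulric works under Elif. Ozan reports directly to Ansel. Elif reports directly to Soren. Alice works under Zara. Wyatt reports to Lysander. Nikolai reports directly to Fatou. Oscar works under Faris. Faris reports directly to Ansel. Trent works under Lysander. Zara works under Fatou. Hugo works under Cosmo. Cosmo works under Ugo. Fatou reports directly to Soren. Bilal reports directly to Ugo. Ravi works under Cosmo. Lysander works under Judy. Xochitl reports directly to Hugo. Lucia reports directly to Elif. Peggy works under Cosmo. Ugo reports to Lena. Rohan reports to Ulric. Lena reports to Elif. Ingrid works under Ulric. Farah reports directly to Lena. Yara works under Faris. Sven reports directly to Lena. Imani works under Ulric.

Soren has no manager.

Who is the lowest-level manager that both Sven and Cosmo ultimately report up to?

Sven's chain of managers is Lena, Elif, Soren. Cosmo's chain of managers is Ugo, Lena, Elif, Soren. The first manager that appears in both chains is Lena.

Lena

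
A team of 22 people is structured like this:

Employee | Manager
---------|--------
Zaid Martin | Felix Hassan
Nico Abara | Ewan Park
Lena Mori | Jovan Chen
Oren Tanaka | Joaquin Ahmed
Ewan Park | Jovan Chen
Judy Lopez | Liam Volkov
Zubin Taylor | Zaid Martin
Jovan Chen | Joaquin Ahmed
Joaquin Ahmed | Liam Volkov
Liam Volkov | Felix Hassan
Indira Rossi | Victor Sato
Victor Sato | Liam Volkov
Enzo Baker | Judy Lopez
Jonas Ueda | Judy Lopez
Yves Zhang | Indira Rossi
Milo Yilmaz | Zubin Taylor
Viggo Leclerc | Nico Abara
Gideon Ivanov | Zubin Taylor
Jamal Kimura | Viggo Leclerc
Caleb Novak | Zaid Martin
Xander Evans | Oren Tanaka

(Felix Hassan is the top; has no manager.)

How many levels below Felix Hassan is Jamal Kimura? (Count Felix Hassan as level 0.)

Chain from Jamal Kimura up to Felix Hassan: Jamal Kimura → Viggo Leclerc → Nico Abara → Ewan Park → Jovan Chen → Joaquin Ahmed → Liam Volkov → Felix Hassan. That is 7 steps up, so Jamal Kimura is 7 levels below Felix Hassan.

7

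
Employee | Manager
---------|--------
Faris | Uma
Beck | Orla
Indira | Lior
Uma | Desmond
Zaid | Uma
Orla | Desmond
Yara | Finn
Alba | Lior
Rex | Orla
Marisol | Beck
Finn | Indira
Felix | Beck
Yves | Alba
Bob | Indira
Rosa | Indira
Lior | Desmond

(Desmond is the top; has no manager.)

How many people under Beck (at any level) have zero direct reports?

2

The people in Beck's organization with no one reporting to them are Marisol, Felix. That is 2.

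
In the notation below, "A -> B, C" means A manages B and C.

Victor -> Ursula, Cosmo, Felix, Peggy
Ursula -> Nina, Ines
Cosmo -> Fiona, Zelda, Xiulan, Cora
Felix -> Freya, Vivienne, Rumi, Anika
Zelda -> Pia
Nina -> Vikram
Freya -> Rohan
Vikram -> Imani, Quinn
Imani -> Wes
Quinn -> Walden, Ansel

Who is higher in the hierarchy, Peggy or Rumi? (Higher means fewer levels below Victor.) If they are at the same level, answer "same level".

Peggy

Peggy is 1 level below Victor; Rumi is 2. Peggy is higher.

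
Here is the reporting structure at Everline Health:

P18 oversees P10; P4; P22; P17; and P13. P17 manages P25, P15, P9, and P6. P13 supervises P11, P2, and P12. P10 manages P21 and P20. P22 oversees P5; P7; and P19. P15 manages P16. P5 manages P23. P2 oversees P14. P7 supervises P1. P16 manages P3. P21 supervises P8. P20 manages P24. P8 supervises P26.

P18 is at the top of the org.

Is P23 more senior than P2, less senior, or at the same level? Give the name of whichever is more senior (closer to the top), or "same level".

P23 is 3 levels below P18; P2 is 2. P2 is higher.

P2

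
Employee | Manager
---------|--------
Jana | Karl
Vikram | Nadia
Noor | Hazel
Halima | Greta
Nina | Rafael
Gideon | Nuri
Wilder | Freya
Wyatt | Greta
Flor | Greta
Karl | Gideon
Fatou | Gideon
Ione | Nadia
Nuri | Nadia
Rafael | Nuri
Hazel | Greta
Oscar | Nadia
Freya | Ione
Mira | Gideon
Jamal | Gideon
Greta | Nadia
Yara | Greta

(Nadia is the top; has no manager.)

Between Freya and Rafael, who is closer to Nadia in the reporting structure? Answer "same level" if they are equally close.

Both Freya and Rafael are 2 levels below Nadia.

same level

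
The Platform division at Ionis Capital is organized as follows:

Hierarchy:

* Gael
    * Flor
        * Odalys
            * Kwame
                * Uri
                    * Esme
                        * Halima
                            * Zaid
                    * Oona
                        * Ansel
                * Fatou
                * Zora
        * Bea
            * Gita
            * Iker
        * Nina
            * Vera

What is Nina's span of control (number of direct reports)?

Nina directly manages Vera. That is 1 direct report.

1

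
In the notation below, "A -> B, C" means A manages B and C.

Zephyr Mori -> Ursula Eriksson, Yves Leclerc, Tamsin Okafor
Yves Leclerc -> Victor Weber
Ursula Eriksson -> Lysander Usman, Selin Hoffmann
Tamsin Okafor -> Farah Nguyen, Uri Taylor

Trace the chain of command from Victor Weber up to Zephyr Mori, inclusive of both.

Victor Weber reports to Yves Leclerc. Yves Leclerc reports to Zephyr Mori. Zephyr Mori is at the top.

Victor Weber -> Yves Leclerc -> Zephyr Mori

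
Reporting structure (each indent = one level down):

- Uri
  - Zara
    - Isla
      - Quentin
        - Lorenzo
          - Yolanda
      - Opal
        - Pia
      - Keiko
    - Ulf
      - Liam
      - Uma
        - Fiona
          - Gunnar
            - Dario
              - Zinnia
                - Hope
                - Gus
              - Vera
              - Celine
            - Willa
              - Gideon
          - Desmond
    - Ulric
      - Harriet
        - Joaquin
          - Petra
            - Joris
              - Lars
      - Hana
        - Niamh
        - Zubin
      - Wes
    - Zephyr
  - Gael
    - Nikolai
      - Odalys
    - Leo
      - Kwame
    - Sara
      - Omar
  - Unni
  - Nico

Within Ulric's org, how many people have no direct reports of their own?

4

The people in Ulric's organization with no one reporting to them are Wes, Zubin, Niamh, Lars. That is 4.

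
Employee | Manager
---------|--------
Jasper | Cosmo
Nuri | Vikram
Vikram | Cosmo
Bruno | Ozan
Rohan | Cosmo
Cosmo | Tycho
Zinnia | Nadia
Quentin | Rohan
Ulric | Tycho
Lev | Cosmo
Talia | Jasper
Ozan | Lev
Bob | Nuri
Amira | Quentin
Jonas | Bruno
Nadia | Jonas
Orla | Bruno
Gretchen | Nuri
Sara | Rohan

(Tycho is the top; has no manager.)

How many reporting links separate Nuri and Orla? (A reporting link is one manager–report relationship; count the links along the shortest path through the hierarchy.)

6

Nuri is 2 levels below Cosmo, and Orla is 4 levels below Cosmo (their lowest common manager). The shortest path runs up from Nuri to Cosmo and back down to Orla: 2 + 4 = 6 links.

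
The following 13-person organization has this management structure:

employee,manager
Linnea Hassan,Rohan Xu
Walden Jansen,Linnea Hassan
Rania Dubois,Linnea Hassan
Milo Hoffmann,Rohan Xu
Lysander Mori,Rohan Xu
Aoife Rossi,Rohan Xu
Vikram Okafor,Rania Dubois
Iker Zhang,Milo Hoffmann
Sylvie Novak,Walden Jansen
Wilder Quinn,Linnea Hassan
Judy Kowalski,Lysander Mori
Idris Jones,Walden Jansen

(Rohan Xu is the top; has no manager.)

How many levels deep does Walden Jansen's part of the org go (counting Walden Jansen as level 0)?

The longest chain under Walden Jansen runs Walden Jansen → Idris Jones, which is 1 level below Walden Jansen.

1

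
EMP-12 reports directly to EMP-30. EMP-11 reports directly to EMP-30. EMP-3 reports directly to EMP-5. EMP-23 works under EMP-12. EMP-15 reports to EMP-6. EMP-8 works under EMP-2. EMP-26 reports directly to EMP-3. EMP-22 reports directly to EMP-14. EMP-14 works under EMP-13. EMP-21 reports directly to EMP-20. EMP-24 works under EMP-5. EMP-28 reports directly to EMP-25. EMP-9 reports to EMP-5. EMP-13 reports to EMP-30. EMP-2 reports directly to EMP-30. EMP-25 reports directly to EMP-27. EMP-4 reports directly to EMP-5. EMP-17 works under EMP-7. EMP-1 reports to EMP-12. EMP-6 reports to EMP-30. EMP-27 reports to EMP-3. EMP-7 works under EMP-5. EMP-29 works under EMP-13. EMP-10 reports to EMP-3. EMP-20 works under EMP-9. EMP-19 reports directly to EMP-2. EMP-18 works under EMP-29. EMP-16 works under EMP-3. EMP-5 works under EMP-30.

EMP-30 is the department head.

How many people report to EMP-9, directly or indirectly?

EMP-9 directly manages EMP-20. Under EMP-20: EMP-21 (1). That's 2 in total.

2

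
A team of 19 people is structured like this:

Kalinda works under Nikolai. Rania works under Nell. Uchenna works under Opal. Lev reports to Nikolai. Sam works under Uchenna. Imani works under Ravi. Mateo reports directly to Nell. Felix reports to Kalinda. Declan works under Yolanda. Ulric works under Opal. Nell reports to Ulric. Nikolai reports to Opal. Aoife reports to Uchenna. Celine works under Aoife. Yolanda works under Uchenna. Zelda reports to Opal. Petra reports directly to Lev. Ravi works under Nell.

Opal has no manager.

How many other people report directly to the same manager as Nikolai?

Nikolai reports to Opal. Opal's other direct reports are Zelda, Uchenna, Ulric — 3 peers.

3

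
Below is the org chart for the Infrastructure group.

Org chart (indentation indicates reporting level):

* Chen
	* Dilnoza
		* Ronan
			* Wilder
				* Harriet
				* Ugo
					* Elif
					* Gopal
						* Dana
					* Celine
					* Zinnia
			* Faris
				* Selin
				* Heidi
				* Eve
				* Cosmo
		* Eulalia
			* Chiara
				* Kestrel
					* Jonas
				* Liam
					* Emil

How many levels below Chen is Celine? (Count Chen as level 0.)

Chain from Celine up to Chen: Celine → Ugo → Wilder → Ronan → Dilnoza → Chen. That is 5 steps up, so Celine is 5 levels below Chen.

5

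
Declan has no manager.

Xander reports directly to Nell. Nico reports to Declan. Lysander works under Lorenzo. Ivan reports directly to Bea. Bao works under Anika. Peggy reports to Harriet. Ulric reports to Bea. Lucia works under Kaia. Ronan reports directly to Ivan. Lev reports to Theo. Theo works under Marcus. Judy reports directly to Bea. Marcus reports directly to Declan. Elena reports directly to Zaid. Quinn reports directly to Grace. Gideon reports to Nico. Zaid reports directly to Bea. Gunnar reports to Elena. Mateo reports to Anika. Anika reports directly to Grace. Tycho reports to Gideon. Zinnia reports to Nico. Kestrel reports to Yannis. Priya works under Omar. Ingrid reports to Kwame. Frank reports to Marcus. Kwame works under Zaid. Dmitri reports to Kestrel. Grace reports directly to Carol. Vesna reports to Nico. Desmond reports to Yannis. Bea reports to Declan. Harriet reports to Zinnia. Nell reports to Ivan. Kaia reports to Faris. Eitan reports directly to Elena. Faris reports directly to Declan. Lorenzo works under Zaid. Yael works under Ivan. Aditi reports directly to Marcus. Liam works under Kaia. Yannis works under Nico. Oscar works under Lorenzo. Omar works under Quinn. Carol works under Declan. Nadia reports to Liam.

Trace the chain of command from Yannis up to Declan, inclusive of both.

Yannis reports to Nico. Nico reports to Declan. Declan is at the top.

Yannis -> Nico -> Declan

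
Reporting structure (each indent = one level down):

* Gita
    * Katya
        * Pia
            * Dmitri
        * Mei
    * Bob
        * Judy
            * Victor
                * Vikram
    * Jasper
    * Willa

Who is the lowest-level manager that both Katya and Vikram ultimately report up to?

Gita

Katya's chain of managers is Gita. Vikram's chain of managers is Victor, Judy, Bob, Gita. The first manager that appears in both chains is Gita.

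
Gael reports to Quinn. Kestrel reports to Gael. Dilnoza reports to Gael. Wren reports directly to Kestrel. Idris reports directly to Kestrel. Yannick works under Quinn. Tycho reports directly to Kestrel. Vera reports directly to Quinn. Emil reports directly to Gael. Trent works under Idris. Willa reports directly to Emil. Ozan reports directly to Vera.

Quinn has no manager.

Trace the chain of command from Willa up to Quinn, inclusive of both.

Willa reports to Emil. Emil reports to Gael. Gael reports to Quinn. Quinn is at the top.

Willa -> Emil -> Gael -> Quinn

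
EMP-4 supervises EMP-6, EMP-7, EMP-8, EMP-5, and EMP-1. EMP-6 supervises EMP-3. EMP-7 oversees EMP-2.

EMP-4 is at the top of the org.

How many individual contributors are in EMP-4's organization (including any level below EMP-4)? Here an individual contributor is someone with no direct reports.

The people in EMP-4's organization with no one reporting to them are EMP-1, EMP-5, EMP-8, EMP-2, EMP-3. That is 5.

5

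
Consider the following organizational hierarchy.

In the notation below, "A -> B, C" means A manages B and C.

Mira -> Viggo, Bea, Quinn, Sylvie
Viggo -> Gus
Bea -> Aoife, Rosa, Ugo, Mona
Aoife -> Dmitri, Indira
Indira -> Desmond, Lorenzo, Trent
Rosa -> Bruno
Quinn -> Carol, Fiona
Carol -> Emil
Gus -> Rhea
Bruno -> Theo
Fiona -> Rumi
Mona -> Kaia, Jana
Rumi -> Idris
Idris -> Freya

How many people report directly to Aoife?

2

Aoife directly manages Dmitri, Indira. That is 2 direct reports.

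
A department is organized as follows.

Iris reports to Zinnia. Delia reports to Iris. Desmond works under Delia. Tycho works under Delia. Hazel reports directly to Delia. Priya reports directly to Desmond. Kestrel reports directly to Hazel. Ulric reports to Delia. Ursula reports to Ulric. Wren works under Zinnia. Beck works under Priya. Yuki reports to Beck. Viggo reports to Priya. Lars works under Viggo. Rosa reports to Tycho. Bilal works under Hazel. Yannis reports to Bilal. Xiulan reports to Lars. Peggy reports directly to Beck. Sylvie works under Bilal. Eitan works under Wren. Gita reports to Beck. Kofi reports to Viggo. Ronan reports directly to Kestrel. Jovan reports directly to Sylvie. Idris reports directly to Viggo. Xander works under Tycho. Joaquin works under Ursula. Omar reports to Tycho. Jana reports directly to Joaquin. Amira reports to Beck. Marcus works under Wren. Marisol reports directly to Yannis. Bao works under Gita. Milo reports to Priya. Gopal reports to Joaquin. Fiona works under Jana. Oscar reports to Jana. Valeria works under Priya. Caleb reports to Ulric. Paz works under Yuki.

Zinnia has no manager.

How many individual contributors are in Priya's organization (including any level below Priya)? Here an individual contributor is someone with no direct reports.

9

The people in Priya's organization with no one reporting to them are Valeria, Milo, Idris, Kofi, Xiulan, Amira, Bao, Peggy, Paz. That is 9.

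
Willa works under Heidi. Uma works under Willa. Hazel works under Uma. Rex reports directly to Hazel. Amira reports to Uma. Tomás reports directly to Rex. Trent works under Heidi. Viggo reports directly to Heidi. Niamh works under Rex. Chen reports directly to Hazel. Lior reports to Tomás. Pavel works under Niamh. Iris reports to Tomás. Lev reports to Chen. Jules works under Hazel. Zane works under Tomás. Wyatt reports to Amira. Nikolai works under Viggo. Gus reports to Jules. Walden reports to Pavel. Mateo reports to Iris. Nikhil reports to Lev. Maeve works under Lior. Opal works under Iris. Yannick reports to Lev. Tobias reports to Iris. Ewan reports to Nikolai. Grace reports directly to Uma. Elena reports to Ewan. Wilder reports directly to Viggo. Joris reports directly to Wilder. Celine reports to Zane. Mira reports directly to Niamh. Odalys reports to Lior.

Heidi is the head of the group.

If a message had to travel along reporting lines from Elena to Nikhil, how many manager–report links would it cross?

10

Elena is 4 levels below Heidi, and Nikhil is 6 levels below Heidi (their lowest common manager). The shortest path runs up from Elena to Heidi and back down to Nikhil: 4 + 6 = 10 links.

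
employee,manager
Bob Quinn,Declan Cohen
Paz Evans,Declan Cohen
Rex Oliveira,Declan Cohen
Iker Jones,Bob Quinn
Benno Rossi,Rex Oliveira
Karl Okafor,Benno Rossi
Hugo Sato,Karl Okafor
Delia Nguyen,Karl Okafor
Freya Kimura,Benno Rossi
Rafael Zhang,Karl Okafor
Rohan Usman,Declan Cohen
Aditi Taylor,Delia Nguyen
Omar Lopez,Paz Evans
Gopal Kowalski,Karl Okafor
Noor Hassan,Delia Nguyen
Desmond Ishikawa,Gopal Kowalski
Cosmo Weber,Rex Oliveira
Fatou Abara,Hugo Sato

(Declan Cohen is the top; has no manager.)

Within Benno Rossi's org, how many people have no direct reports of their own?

6

The people in Benno Rossi's organization with no one reporting to them are Freya Kimura, Desmond Ishikawa, Rafael Zhang, Noor Hassan, Aditi Taylor, Fatou Abara. That is 6.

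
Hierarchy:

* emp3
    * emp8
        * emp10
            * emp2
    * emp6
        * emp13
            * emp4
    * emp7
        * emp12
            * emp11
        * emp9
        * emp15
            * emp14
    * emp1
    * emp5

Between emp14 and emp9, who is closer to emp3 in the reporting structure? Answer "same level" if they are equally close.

emp14 is 3 levels below emp3; emp9 is 2. emp9 is higher.

emp9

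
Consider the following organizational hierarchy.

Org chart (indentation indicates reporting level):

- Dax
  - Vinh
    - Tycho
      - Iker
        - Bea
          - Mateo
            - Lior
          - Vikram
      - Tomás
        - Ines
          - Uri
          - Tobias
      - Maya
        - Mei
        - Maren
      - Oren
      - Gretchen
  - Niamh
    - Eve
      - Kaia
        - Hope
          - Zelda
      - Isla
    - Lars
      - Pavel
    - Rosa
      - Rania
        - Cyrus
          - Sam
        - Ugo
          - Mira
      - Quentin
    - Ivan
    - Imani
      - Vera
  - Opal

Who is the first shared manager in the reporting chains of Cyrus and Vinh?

Cyrus's chain of managers is Rania, Rosa, Niamh, Dax. Vinh's chain of managers is Dax. The first manager that appears in both chains is Dax.

Dax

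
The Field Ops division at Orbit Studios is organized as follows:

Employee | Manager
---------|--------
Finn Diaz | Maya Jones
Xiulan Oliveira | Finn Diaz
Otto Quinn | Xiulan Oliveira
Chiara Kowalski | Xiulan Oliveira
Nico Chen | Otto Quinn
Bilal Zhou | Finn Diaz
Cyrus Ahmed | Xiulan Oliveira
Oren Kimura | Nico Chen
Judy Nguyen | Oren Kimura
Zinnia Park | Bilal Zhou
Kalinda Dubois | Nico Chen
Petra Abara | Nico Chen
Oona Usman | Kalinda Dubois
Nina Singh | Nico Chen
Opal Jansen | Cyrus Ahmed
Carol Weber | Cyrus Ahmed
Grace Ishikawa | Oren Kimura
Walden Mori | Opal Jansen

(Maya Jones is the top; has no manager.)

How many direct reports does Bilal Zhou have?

Bilal Zhou directly manages Zinnia Park. That is 1 direct report.

1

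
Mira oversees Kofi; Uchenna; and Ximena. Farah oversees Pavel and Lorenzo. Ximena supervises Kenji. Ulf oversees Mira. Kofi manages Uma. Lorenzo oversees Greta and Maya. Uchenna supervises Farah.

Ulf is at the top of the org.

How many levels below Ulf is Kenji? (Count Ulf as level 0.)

Chain from Kenji up to Ulf: Kenji → Ximena → Mira → Ulf. That is 3 steps up, so Kenji is 3 levels below Ulf.

3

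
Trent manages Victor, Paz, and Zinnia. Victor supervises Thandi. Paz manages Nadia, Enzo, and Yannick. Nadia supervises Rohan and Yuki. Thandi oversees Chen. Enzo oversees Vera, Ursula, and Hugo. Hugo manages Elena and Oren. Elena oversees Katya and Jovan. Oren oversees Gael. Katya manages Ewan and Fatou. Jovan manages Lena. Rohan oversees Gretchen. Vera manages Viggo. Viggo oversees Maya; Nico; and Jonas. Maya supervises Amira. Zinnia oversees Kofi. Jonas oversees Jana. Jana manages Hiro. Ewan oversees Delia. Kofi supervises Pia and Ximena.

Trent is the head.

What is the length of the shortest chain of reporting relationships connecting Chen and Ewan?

9

Chen is 3 levels below Trent, and Ewan is 6 levels below Trent (their lowest common manager). The shortest path runs up from Chen to Trent and back down to Ewan: 3 + 6 = 9 links.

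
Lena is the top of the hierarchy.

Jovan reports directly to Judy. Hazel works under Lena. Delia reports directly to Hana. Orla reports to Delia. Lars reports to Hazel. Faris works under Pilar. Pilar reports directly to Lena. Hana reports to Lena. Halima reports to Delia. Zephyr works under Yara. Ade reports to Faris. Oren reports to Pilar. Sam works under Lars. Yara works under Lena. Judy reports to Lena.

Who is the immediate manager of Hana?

Hana reports directly to Lena.

Lena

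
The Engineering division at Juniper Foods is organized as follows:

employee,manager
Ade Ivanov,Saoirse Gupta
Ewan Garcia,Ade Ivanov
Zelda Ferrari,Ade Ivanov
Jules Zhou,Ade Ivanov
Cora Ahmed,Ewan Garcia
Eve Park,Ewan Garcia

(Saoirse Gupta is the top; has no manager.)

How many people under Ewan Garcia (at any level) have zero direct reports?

The people in Ewan Garcia's organization with no one reporting to them are Eve Park, Cora Ahmed. That is 2.

2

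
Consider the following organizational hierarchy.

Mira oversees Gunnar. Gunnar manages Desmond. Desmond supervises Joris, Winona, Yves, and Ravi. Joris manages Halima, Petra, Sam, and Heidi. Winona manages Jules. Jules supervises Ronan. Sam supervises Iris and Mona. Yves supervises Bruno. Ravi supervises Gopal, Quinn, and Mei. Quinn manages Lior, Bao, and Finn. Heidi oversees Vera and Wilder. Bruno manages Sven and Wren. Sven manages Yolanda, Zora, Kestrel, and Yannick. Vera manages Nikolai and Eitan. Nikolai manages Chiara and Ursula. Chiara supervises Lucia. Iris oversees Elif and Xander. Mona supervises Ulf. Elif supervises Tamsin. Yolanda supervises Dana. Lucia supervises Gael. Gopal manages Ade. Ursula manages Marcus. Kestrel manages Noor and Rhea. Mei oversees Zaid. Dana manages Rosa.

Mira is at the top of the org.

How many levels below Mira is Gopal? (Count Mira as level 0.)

4

Chain from Gopal up to Mira: Gopal → Ravi → Desmond → Gunnar → Mira. That is 4 steps up, so Gopal is 4 levels below Mira.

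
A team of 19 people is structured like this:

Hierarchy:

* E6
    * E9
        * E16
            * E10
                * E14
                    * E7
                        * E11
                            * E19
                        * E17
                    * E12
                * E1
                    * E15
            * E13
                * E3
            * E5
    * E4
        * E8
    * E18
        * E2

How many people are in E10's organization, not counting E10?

E10 directly manages E14, E1. Under E14: E12, E7, E17, E11, E19 (5). Under E1: E15 (1). So E10's organization is 2 direct reports plus everyone under them: 6 + 2 = 8.

8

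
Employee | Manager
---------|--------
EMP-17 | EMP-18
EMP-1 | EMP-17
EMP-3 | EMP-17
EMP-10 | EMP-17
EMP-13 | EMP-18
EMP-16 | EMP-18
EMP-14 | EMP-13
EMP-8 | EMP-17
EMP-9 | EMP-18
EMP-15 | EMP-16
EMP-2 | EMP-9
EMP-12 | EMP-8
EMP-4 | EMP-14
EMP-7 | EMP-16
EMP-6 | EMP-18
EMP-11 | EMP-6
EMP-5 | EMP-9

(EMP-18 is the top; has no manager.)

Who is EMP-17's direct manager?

EMP-18

EMP-17 reports directly to EMP-18.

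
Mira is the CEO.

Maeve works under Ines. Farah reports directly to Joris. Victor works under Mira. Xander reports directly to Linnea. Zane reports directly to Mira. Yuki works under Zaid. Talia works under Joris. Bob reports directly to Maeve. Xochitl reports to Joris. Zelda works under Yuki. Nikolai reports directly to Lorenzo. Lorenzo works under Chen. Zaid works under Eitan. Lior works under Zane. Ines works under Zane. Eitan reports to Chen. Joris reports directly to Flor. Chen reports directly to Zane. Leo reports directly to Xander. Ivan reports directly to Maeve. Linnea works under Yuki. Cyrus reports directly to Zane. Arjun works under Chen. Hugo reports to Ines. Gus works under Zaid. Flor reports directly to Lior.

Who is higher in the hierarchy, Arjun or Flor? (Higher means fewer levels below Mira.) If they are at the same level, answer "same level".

same level

Both Arjun and Flor are 3 levels below Mira.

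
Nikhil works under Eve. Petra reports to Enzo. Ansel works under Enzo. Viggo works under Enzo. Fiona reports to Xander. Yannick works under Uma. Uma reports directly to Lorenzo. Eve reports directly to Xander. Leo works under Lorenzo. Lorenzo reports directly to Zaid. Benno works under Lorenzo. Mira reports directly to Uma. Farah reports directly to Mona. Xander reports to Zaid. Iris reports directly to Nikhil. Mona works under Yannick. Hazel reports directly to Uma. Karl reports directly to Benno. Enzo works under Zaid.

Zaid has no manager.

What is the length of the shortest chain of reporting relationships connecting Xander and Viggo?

Xander is 1 level below Zaid, and Viggo is 2 levels below Zaid (their lowest common manager). The shortest path runs up from Xander to Zaid and back down to Viggo: 1 + 2 = 3 links.

3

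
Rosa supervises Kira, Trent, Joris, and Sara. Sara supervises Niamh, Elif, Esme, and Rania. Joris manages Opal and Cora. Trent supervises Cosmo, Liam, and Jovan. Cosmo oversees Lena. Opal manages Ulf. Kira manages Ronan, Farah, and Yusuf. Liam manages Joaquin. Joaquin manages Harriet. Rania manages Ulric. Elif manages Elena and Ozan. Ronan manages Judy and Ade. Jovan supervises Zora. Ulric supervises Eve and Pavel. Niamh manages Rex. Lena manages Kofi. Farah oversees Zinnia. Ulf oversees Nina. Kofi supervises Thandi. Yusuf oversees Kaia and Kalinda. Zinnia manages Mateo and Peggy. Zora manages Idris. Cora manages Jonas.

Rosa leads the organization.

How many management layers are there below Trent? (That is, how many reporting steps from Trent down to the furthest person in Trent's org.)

4

The longest chain under Trent runs Trent → Cosmo → Lena → Kofi → Thandi, which is 4 levels below Trent.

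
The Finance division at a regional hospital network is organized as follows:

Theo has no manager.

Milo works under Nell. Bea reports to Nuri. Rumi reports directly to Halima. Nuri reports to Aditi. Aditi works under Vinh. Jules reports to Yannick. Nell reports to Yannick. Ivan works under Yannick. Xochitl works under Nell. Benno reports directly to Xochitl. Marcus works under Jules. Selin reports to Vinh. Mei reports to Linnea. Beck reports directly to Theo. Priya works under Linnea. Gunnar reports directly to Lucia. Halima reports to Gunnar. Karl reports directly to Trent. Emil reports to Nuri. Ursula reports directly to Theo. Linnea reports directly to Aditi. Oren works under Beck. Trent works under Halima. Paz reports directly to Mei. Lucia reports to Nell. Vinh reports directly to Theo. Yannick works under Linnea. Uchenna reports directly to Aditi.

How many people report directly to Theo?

Theo directly manages Vinh, Beck, Ursula. That is 3 direct reports.

3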